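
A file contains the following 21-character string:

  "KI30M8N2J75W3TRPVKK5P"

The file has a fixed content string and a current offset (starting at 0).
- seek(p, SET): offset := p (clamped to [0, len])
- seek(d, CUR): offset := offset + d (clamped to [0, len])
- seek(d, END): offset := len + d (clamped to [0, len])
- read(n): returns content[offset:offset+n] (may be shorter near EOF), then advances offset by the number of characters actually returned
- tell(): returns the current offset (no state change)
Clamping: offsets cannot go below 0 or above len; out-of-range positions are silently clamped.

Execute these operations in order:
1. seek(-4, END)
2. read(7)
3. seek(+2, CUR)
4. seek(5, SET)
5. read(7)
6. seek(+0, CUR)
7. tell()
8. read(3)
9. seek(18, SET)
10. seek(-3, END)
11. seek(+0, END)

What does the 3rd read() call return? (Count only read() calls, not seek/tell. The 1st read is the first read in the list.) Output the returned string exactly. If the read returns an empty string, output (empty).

After 1 (seek(-4, END)): offset=17
After 2 (read(7)): returned 'KK5P', offset=21
After 3 (seek(+2, CUR)): offset=21
After 4 (seek(5, SET)): offset=5
After 5 (read(7)): returned '8N2J75W', offset=12
After 6 (seek(+0, CUR)): offset=12
After 7 (tell()): offset=12
After 8 (read(3)): returned '3TR', offset=15
After 9 (seek(18, SET)): offset=18
After 10 (seek(-3, END)): offset=18
After 11 (seek(+0, END)): offset=21

Answer: 3TR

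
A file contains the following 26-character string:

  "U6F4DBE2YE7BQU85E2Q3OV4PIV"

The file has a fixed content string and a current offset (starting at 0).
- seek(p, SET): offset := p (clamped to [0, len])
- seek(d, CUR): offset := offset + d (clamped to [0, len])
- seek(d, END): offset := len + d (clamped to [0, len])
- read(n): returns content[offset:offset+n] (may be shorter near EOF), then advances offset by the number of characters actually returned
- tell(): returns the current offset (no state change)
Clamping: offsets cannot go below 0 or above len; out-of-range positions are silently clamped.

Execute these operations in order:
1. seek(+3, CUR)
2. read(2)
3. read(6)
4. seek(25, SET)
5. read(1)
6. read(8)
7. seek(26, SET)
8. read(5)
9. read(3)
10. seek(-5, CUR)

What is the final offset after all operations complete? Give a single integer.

After 1 (seek(+3, CUR)): offset=3
After 2 (read(2)): returned '4D', offset=5
After 3 (read(6)): returned 'BE2YE7', offset=11
After 4 (seek(25, SET)): offset=25
After 5 (read(1)): returned 'V', offset=26
After 6 (read(8)): returned '', offset=26
After 7 (seek(26, SET)): offset=26
After 8 (read(5)): returned '', offset=26
After 9 (read(3)): returned '', offset=26
After 10 (seek(-5, CUR)): offset=21

Answer: 21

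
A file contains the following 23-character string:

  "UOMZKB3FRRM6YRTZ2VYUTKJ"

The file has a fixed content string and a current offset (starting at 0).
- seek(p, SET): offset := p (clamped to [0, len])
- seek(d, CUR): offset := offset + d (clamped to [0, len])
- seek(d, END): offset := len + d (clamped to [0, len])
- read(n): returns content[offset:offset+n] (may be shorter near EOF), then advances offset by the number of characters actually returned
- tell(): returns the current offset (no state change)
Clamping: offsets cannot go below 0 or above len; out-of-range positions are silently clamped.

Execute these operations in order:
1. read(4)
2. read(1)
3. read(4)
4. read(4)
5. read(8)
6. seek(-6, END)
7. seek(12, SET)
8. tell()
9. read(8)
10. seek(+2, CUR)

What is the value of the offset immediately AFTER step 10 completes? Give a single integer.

After 1 (read(4)): returned 'UOMZ', offset=4
After 2 (read(1)): returned 'K', offset=5
After 3 (read(4)): returned 'B3FR', offset=9
After 4 (read(4)): returned 'RM6Y', offset=13
After 5 (read(8)): returned 'RTZ2VYUT', offset=21
After 6 (seek(-6, END)): offset=17
After 7 (seek(12, SET)): offset=12
After 8 (tell()): offset=12
After 9 (read(8)): returned 'YRTZ2VYU', offset=20
After 10 (seek(+2, CUR)): offset=22

Answer: 22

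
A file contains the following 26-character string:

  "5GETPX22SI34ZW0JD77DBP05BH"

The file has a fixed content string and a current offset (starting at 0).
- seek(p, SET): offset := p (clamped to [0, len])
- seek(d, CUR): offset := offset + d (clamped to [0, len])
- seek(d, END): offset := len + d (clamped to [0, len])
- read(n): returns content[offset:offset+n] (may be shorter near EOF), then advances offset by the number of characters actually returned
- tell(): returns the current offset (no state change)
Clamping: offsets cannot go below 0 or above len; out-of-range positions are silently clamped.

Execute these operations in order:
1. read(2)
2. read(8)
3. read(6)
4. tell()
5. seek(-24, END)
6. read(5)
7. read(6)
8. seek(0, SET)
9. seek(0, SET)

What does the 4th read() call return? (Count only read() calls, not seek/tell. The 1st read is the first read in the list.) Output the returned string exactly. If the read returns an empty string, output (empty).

After 1 (read(2)): returned '5G', offset=2
After 2 (read(8)): returned 'ETPX22SI', offset=10
After 3 (read(6)): returned '34ZW0J', offset=16
After 4 (tell()): offset=16
After 5 (seek(-24, END)): offset=2
After 6 (read(5)): returned 'ETPX2', offset=7
After 7 (read(6)): returned '2SI34Z', offset=13
After 8 (seek(0, SET)): offset=0
After 9 (seek(0, SET)): offset=0

Answer: ETPX2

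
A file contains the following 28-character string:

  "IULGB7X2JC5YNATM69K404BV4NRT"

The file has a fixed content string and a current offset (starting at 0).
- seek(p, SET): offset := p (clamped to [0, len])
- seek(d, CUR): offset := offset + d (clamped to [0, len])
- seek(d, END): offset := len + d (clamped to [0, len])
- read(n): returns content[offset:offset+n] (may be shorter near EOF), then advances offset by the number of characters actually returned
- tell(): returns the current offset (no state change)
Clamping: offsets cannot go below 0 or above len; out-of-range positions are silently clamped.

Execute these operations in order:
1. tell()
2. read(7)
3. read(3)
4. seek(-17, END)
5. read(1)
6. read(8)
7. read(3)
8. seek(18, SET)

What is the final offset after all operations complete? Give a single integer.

After 1 (tell()): offset=0
After 2 (read(7)): returned 'IULGB7X', offset=7
After 3 (read(3)): returned '2JC', offset=10
After 4 (seek(-17, END)): offset=11
After 5 (read(1)): returned 'Y', offset=12
After 6 (read(8)): returned 'NATM69K4', offset=20
After 7 (read(3)): returned '04B', offset=23
After 8 (seek(18, SET)): offset=18

Answer: 18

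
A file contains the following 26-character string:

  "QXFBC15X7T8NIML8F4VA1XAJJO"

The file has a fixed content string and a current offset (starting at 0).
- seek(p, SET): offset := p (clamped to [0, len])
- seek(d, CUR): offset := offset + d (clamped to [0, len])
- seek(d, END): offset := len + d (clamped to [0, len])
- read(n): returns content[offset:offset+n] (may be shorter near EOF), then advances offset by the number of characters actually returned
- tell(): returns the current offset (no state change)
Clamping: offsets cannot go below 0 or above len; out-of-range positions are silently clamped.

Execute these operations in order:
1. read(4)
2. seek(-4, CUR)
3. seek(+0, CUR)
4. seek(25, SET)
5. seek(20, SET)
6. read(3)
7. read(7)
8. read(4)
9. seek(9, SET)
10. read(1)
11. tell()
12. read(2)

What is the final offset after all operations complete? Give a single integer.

Answer: 12

Derivation:
After 1 (read(4)): returned 'QXFB', offset=4
After 2 (seek(-4, CUR)): offset=0
After 3 (seek(+0, CUR)): offset=0
After 4 (seek(25, SET)): offset=25
After 5 (seek(20, SET)): offset=20
After 6 (read(3)): returned '1XA', offset=23
After 7 (read(7)): returned 'JJO', offset=26
After 8 (read(4)): returned '', offset=26
After 9 (seek(9, SET)): offset=9
After 10 (read(1)): returned 'T', offset=10
After 11 (tell()): offset=10
After 12 (read(2)): returned '8N', offset=12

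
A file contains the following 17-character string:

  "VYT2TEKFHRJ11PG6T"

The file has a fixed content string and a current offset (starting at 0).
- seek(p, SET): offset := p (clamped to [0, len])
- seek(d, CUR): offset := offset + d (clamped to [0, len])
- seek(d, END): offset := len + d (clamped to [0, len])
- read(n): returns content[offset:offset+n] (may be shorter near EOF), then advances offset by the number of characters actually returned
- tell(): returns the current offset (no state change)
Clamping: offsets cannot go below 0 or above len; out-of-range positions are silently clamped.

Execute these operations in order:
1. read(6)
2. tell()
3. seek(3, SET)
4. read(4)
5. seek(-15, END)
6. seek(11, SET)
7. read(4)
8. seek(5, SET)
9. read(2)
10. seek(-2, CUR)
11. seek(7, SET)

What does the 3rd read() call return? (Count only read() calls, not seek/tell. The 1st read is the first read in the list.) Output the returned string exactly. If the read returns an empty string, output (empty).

After 1 (read(6)): returned 'VYT2TE', offset=6
After 2 (tell()): offset=6
After 3 (seek(3, SET)): offset=3
After 4 (read(4)): returned '2TEK', offset=7
After 5 (seek(-15, END)): offset=2
After 6 (seek(11, SET)): offset=11
After 7 (read(4)): returned '11PG', offset=15
After 8 (seek(5, SET)): offset=5
After 9 (read(2)): returned 'EK', offset=7
After 10 (seek(-2, CUR)): offset=5
After 11 (seek(7, SET)): offset=7

Answer: 11PG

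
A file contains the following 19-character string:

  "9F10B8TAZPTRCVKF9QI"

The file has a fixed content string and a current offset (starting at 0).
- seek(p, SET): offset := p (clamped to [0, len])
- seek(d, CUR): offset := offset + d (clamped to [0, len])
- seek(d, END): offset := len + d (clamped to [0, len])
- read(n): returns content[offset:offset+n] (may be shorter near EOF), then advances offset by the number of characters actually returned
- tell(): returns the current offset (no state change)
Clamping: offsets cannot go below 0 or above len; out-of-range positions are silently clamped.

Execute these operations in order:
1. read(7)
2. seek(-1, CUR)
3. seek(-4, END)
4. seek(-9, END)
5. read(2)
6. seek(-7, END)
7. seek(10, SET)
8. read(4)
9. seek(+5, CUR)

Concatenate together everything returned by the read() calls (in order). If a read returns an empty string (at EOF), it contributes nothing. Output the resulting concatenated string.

Answer: 9F10B8TTRTRCV

Derivation:
After 1 (read(7)): returned '9F10B8T', offset=7
After 2 (seek(-1, CUR)): offset=6
After 3 (seek(-4, END)): offset=15
After 4 (seek(-9, END)): offset=10
After 5 (read(2)): returned 'TR', offset=12
After 6 (seek(-7, END)): offset=12
After 7 (seek(10, SET)): offset=10
After 8 (read(4)): returned 'TRCV', offset=14
After 9 (seek(+5, CUR)): offset=19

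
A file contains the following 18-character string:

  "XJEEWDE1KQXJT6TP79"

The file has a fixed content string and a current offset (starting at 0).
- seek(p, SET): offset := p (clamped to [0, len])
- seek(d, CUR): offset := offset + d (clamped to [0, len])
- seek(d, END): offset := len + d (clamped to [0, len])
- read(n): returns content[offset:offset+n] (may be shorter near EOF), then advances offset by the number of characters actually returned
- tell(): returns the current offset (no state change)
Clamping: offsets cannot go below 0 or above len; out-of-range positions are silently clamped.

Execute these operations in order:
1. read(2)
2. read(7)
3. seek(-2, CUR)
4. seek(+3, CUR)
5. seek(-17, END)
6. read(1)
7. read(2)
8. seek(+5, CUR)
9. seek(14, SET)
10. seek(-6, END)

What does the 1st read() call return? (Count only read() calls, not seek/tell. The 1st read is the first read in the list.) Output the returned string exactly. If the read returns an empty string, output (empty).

Answer: XJ

Derivation:
After 1 (read(2)): returned 'XJ', offset=2
After 2 (read(7)): returned 'EEWDE1K', offset=9
After 3 (seek(-2, CUR)): offset=7
After 4 (seek(+3, CUR)): offset=10
After 5 (seek(-17, END)): offset=1
After 6 (read(1)): returned 'J', offset=2
After 7 (read(2)): returned 'EE', offset=4
After 8 (seek(+5, CUR)): offset=9
After 9 (seek(14, SET)): offset=14
After 10 (seek(-6, END)): offset=12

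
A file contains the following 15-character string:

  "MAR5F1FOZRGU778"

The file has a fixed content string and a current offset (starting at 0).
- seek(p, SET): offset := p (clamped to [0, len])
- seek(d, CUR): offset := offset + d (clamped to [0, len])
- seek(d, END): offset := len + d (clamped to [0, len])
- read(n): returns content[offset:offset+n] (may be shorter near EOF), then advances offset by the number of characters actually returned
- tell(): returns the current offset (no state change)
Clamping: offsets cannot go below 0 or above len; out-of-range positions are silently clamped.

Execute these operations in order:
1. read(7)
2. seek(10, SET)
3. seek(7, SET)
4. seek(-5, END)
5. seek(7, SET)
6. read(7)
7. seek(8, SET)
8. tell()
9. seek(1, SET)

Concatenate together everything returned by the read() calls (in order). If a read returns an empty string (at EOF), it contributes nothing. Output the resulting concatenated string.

Answer: MAR5F1FOZRGU77

Derivation:
After 1 (read(7)): returned 'MAR5F1F', offset=7
After 2 (seek(10, SET)): offset=10
After 3 (seek(7, SET)): offset=7
After 4 (seek(-5, END)): offset=10
After 5 (seek(7, SET)): offset=7
After 6 (read(7)): returned 'OZRGU77', offset=14
After 7 (seek(8, SET)): offset=8
After 8 (tell()): offset=8
After 9 (seek(1, SET)): offset=1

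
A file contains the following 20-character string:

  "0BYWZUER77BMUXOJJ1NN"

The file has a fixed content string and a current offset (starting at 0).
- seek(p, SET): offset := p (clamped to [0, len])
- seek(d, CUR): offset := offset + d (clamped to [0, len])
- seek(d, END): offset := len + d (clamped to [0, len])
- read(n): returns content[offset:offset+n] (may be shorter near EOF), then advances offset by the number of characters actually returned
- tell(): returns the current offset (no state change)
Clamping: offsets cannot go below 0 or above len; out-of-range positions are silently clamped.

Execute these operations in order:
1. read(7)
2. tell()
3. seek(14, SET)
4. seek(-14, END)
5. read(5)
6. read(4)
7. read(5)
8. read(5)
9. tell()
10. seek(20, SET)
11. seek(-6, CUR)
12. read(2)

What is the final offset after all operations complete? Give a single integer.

Answer: 16

Derivation:
After 1 (read(7)): returned '0BYWZUE', offset=7
After 2 (tell()): offset=7
After 3 (seek(14, SET)): offset=14
After 4 (seek(-14, END)): offset=6
After 5 (read(5)): returned 'ER77B', offset=11
After 6 (read(4)): returned 'MUXO', offset=15
After 7 (read(5)): returned 'JJ1NN', offset=20
After 8 (read(5)): returned '', offset=20
After 9 (tell()): offset=20
After 10 (seek(20, SET)): offset=20
After 11 (seek(-6, CUR)): offset=14
After 12 (read(2)): returned 'OJ', offset=16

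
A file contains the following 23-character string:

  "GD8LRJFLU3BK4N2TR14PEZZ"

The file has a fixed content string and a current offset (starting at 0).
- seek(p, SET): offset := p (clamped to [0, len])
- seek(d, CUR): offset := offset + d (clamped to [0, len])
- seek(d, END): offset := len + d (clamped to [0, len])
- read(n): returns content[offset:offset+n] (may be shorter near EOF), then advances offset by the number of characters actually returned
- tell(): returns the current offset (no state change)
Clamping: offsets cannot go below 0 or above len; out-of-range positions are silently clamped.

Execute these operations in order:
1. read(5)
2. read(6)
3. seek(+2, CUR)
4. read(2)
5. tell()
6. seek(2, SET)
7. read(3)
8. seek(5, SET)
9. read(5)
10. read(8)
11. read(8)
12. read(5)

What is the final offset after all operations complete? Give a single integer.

After 1 (read(5)): returned 'GD8LR', offset=5
After 2 (read(6)): returned 'JFLU3B', offset=11
After 3 (seek(+2, CUR)): offset=13
After 4 (read(2)): returned 'N2', offset=15
After 5 (tell()): offset=15
After 6 (seek(2, SET)): offset=2
After 7 (read(3)): returned '8LR', offset=5
After 8 (seek(5, SET)): offset=5
After 9 (read(5)): returned 'JFLU3', offset=10
After 10 (read(8)): returned 'BK4N2TR1', offset=18
After 11 (read(8)): returned '4PEZZ', offset=23
After 12 (read(5)): returned '', offset=23

Answer: 23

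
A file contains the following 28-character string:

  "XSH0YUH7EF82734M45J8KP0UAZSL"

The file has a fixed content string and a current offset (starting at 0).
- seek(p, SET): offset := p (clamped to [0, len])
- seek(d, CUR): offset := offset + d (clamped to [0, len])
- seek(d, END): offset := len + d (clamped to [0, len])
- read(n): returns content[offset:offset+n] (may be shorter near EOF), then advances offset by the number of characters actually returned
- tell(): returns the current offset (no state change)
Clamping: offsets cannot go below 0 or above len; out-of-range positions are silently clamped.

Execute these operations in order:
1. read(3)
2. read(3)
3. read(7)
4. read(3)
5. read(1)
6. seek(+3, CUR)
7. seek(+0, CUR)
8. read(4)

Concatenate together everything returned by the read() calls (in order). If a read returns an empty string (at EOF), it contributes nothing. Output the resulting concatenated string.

After 1 (read(3)): returned 'XSH', offset=3
After 2 (read(3)): returned '0YU', offset=6
After 3 (read(7)): returned 'H7EF827', offset=13
After 4 (read(3)): returned '34M', offset=16
After 5 (read(1)): returned '4', offset=17
After 6 (seek(+3, CUR)): offset=20
After 7 (seek(+0, CUR)): offset=20
After 8 (read(4)): returned 'KP0U', offset=24

Answer: XSH0YUH7EF82734M4KP0U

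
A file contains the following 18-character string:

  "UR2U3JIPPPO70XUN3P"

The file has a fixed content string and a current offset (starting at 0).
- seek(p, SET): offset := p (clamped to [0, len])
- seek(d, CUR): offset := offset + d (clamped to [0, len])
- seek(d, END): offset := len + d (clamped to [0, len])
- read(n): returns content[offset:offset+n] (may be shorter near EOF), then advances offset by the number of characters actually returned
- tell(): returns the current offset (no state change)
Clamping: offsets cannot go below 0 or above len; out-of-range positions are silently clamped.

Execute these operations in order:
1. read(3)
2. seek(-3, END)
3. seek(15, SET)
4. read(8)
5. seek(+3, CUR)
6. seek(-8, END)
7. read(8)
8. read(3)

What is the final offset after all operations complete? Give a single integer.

After 1 (read(3)): returned 'UR2', offset=3
After 2 (seek(-3, END)): offset=15
After 3 (seek(15, SET)): offset=15
After 4 (read(8)): returned 'N3P', offset=18
After 5 (seek(+3, CUR)): offset=18
After 6 (seek(-8, END)): offset=10
After 7 (read(8)): returned 'O70XUN3P', offset=18
After 8 (read(3)): returned '', offset=18

Answer: 18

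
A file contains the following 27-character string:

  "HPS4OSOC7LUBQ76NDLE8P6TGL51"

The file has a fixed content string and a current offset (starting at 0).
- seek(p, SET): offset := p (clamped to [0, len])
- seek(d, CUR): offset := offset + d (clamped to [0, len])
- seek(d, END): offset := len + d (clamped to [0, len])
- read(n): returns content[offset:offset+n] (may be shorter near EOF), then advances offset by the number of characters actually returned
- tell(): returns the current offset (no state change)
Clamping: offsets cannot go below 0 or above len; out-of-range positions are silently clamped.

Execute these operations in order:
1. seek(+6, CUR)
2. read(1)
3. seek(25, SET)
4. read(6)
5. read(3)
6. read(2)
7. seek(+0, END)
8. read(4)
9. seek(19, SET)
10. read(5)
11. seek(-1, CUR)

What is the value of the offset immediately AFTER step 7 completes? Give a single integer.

Answer: 27

Derivation:
After 1 (seek(+6, CUR)): offset=6
After 2 (read(1)): returned 'O', offset=7
After 3 (seek(25, SET)): offset=25
After 4 (read(6)): returned '51', offset=27
After 5 (read(3)): returned '', offset=27
After 6 (read(2)): returned '', offset=27
After 7 (seek(+0, END)): offset=27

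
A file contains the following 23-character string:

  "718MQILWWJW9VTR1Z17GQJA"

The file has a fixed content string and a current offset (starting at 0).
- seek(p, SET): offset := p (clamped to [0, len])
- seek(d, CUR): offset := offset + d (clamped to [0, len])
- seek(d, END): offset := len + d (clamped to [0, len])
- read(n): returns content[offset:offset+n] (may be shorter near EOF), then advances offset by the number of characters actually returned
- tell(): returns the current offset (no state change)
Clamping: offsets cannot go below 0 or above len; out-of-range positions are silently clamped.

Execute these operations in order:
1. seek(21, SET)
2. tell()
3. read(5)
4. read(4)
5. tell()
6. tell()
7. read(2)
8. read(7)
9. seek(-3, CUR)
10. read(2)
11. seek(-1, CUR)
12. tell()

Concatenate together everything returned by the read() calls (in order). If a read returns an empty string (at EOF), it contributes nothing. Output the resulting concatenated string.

Answer: JAQJ

Derivation:
After 1 (seek(21, SET)): offset=21
After 2 (tell()): offset=21
After 3 (read(5)): returned 'JA', offset=23
After 4 (read(4)): returned '', offset=23
After 5 (tell()): offset=23
After 6 (tell()): offset=23
After 7 (read(2)): returned '', offset=23
After 8 (read(7)): returned '', offset=23
After 9 (seek(-3, CUR)): offset=20
After 10 (read(2)): returned 'QJ', offset=22
After 11 (seek(-1, CUR)): offset=21
After 12 (tell()): offset=21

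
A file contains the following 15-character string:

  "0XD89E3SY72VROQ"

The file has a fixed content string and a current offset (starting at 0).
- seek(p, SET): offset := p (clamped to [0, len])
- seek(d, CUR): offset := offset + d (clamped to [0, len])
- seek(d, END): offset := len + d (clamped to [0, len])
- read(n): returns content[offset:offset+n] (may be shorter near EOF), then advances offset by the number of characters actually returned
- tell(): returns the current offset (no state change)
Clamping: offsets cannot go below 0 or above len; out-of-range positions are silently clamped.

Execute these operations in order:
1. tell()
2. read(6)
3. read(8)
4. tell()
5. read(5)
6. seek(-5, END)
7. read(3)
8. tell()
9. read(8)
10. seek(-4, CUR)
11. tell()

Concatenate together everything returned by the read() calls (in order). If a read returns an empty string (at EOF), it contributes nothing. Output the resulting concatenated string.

Answer: 0XD89E3SY72VROQ2VROQ

Derivation:
After 1 (tell()): offset=0
After 2 (read(6)): returned '0XD89E', offset=6
After 3 (read(8)): returned '3SY72VRO', offset=14
After 4 (tell()): offset=14
After 5 (read(5)): returned 'Q', offset=15
After 6 (seek(-5, END)): offset=10
After 7 (read(3)): returned '2VR', offset=13
After 8 (tell()): offset=13
After 9 (read(8)): returned 'OQ', offset=15
After 10 (seek(-4, CUR)): offset=11
After 11 (tell()): offset=11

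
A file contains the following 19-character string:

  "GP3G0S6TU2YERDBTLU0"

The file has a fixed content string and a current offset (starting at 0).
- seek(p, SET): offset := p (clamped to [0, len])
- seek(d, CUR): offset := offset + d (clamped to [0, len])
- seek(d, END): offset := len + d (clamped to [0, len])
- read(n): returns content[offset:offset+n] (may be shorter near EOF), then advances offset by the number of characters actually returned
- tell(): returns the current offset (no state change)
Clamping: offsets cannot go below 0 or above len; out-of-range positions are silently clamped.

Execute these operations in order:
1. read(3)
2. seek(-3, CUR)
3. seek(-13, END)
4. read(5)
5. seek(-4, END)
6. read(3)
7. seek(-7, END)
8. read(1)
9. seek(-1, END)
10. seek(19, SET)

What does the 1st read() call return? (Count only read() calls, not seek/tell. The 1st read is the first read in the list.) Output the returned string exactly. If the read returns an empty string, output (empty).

After 1 (read(3)): returned 'GP3', offset=3
After 2 (seek(-3, CUR)): offset=0
After 3 (seek(-13, END)): offset=6
After 4 (read(5)): returned '6TU2Y', offset=11
After 5 (seek(-4, END)): offset=15
After 6 (read(3)): returned 'TLU', offset=18
After 7 (seek(-7, END)): offset=12
After 8 (read(1)): returned 'R', offset=13
After 9 (seek(-1, END)): offset=18
After 10 (seek(19, SET)): offset=19

Answer: GP3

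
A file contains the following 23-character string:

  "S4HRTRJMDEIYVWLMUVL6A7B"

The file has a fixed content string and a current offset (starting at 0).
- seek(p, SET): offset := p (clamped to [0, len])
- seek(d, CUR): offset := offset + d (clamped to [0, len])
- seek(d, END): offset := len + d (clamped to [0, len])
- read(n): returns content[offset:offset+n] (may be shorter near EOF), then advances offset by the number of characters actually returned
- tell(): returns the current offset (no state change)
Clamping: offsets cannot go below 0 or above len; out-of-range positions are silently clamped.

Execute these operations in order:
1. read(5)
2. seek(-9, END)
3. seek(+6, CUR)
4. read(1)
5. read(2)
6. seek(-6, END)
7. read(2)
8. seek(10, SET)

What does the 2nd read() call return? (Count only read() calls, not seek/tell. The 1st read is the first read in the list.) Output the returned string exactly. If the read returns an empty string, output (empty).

Answer: A

Derivation:
After 1 (read(5)): returned 'S4HRT', offset=5
After 2 (seek(-9, END)): offset=14
After 3 (seek(+6, CUR)): offset=20
After 4 (read(1)): returned 'A', offset=21
After 5 (read(2)): returned '7B', offset=23
After 6 (seek(-6, END)): offset=17
After 7 (read(2)): returned 'VL', offset=19
After 8 (seek(10, SET)): offset=10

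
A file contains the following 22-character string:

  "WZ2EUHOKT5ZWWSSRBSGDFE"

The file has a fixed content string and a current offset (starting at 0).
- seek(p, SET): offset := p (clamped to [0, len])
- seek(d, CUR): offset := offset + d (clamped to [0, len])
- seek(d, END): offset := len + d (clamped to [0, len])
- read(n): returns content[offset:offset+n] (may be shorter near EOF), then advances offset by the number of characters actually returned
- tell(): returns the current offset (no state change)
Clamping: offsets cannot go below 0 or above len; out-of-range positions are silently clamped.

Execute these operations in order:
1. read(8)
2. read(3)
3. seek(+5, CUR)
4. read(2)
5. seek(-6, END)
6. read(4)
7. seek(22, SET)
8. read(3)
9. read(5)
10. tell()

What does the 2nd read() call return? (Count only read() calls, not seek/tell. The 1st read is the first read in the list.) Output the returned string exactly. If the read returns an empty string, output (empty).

After 1 (read(8)): returned 'WZ2EUHOK', offset=8
After 2 (read(3)): returned 'T5Z', offset=11
After 3 (seek(+5, CUR)): offset=16
After 4 (read(2)): returned 'BS', offset=18
After 5 (seek(-6, END)): offset=16
After 6 (read(4)): returned 'BSGD', offset=20
After 7 (seek(22, SET)): offset=22
After 8 (read(3)): returned '', offset=22
After 9 (read(5)): returned '', offset=22
After 10 (tell()): offset=22

Answer: T5Z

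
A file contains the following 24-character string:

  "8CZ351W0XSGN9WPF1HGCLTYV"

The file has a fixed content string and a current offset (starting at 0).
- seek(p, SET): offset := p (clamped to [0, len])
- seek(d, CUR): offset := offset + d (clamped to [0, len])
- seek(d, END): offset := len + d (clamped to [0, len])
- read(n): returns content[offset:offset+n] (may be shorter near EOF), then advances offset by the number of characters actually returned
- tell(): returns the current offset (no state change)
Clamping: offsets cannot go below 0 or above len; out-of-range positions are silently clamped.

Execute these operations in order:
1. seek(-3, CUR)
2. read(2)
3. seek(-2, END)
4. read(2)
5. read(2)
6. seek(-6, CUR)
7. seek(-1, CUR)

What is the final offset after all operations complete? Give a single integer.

Answer: 17

Derivation:
After 1 (seek(-3, CUR)): offset=0
After 2 (read(2)): returned '8C', offset=2
After 3 (seek(-2, END)): offset=22
After 4 (read(2)): returned 'YV', offset=24
After 5 (read(2)): returned '', offset=24
After 6 (seek(-6, CUR)): offset=18
After 7 (seek(-1, CUR)): offset=17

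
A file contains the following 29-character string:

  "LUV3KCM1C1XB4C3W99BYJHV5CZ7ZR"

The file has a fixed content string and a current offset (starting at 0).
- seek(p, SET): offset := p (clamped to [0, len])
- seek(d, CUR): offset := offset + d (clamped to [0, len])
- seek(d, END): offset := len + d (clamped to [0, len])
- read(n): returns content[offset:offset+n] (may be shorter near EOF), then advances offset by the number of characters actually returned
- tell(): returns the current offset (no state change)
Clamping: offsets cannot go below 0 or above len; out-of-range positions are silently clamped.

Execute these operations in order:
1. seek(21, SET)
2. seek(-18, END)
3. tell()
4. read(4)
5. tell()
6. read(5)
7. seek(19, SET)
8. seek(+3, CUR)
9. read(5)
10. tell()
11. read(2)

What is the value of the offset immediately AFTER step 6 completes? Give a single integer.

Answer: 20

Derivation:
After 1 (seek(21, SET)): offset=21
After 2 (seek(-18, END)): offset=11
After 3 (tell()): offset=11
After 4 (read(4)): returned 'B4C3', offset=15
After 5 (tell()): offset=15
After 6 (read(5)): returned 'W99BY', offset=20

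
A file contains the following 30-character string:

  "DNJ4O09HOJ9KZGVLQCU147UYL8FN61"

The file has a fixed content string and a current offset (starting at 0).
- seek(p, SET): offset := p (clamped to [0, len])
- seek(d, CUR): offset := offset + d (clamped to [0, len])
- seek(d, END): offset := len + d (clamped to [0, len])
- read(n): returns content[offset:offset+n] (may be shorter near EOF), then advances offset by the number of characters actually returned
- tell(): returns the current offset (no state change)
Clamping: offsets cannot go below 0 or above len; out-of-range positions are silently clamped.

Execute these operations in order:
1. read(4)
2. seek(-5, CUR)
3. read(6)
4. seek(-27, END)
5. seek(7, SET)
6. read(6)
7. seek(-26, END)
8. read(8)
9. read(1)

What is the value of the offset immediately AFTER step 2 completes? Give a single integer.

Answer: 0

Derivation:
After 1 (read(4)): returned 'DNJ4', offset=4
After 2 (seek(-5, CUR)): offset=0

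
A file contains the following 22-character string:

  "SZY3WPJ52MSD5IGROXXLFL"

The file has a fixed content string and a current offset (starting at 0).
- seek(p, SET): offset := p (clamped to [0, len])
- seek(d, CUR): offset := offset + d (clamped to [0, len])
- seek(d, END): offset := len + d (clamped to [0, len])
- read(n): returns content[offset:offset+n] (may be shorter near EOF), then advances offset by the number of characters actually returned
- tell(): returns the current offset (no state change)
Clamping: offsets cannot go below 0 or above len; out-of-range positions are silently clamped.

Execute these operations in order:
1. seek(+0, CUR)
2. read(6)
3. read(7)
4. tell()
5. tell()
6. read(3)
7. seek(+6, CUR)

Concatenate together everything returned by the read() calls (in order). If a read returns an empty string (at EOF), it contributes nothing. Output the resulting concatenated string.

After 1 (seek(+0, CUR)): offset=0
After 2 (read(6)): returned 'SZY3WP', offset=6
After 3 (read(7)): returned 'J52MSD5', offset=13
After 4 (tell()): offset=13
After 5 (tell()): offset=13
After 6 (read(3)): returned 'IGR', offset=16
After 7 (seek(+6, CUR)): offset=22

Answer: SZY3WPJ52MSD5IGR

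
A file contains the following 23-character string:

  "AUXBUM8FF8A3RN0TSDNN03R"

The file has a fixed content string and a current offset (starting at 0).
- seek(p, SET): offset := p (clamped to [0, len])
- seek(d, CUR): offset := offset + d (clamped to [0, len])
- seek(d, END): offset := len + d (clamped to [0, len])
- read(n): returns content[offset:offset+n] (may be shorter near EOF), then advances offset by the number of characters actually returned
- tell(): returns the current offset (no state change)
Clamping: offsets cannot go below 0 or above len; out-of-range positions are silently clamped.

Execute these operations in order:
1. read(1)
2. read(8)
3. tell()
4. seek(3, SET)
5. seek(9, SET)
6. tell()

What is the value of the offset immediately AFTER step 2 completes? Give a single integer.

Answer: 9

Derivation:
After 1 (read(1)): returned 'A', offset=1
After 2 (read(8)): returned 'UXBUM8FF', offset=9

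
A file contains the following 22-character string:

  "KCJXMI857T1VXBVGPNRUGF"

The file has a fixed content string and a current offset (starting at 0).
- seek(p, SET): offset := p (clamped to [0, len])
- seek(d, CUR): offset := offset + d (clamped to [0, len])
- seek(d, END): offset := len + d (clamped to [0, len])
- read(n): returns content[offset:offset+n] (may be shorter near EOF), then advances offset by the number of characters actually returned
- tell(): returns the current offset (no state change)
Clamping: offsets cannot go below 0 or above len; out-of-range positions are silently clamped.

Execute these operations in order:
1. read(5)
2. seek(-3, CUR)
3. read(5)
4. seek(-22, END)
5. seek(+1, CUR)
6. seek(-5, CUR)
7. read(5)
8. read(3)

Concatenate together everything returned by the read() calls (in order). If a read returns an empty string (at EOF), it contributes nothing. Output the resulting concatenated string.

Answer: KCJXMJXMI8KCJXMI85

Derivation:
After 1 (read(5)): returned 'KCJXM', offset=5
After 2 (seek(-3, CUR)): offset=2
After 3 (read(5)): returned 'JXMI8', offset=7
After 4 (seek(-22, END)): offset=0
After 5 (seek(+1, CUR)): offset=1
After 6 (seek(-5, CUR)): offset=0
After 7 (read(5)): returned 'KCJXM', offset=5
After 8 (read(3)): returned 'I85', offset=8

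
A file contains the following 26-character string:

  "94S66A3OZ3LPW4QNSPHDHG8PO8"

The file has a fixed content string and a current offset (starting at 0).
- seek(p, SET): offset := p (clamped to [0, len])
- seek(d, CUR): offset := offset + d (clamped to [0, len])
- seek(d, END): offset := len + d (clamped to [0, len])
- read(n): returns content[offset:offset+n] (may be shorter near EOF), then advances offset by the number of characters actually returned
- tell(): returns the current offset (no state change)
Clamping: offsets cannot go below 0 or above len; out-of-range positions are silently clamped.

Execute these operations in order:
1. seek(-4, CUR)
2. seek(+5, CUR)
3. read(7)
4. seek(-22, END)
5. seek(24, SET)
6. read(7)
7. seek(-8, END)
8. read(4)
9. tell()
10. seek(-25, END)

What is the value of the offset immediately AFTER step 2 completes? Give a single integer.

After 1 (seek(-4, CUR)): offset=0
After 2 (seek(+5, CUR)): offset=5

Answer: 5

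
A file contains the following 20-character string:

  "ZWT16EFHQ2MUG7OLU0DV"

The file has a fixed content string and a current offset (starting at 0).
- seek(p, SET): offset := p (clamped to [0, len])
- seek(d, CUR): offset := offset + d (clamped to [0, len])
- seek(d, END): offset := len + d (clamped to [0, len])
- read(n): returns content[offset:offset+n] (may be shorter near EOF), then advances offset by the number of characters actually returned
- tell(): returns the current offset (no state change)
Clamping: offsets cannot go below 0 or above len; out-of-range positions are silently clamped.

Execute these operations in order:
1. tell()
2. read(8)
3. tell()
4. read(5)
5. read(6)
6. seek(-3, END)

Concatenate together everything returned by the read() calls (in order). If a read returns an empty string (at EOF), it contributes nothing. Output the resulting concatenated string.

Answer: ZWT16EFHQ2MUG7OLU0D

Derivation:
After 1 (tell()): offset=0
After 2 (read(8)): returned 'ZWT16EFH', offset=8
After 3 (tell()): offset=8
After 4 (read(5)): returned 'Q2MUG', offset=13
After 5 (read(6)): returned '7OLU0D', offset=19
After 6 (seek(-3, END)): offset=17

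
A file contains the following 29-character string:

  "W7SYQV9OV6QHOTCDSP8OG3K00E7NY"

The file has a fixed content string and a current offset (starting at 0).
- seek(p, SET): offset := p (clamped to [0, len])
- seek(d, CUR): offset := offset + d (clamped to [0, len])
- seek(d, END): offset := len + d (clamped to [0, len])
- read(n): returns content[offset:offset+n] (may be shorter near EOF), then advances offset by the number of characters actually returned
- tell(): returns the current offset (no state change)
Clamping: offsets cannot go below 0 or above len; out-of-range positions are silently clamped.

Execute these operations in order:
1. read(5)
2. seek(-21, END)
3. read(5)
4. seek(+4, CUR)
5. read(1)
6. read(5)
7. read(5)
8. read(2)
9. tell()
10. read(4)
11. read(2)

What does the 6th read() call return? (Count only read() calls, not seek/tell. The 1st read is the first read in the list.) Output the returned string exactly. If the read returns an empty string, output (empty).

After 1 (read(5)): returned 'W7SYQ', offset=5
After 2 (seek(-21, END)): offset=8
After 3 (read(5)): returned 'V6QHO', offset=13
After 4 (seek(+4, CUR)): offset=17
After 5 (read(1)): returned 'P', offset=18
After 6 (read(5)): returned '8OG3K', offset=23
After 7 (read(5)): returned '00E7N', offset=28
After 8 (read(2)): returned 'Y', offset=29
After 9 (tell()): offset=29
After 10 (read(4)): returned '', offset=29
After 11 (read(2)): returned '', offset=29

Answer: Y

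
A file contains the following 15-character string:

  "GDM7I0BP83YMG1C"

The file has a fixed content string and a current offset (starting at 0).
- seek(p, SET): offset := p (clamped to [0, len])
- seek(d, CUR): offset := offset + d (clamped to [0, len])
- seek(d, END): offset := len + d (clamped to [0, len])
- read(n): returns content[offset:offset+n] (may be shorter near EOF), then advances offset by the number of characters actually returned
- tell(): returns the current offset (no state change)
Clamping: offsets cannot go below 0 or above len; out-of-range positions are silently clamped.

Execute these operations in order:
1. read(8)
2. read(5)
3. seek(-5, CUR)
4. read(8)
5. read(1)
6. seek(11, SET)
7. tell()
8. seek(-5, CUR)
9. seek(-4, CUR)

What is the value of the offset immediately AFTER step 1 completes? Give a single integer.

Answer: 8

Derivation:
After 1 (read(8)): returned 'GDM7I0BP', offset=8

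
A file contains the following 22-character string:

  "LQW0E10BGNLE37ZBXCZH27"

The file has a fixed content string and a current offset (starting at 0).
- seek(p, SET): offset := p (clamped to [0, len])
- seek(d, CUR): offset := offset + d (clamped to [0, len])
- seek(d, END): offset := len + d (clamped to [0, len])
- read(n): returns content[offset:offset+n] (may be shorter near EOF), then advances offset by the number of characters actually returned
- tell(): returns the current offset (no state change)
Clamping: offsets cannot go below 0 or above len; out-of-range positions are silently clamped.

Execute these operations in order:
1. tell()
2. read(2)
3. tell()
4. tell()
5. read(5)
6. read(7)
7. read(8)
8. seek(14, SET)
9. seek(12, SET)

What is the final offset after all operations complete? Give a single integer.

After 1 (tell()): offset=0
After 2 (read(2)): returned 'LQ', offset=2
After 3 (tell()): offset=2
After 4 (tell()): offset=2
After 5 (read(5)): returned 'W0E10', offset=7
After 6 (read(7)): returned 'BGNLE37', offset=14
After 7 (read(8)): returned 'ZBXCZH27', offset=22
After 8 (seek(14, SET)): offset=14
After 9 (seek(12, SET)): offset=12

Answer: 12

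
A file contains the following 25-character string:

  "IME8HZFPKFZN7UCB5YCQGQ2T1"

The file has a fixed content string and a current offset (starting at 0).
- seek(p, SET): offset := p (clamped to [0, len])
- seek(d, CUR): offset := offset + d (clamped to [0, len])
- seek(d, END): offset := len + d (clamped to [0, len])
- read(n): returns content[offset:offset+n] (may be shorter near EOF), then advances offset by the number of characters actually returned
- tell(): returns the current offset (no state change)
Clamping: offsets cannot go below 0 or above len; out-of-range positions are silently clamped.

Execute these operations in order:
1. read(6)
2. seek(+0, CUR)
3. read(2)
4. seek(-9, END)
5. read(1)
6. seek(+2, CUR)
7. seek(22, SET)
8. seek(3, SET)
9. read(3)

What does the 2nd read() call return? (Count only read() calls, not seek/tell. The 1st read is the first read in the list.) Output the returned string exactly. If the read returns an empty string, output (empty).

Answer: FP

Derivation:
After 1 (read(6)): returned 'IME8HZ', offset=6
After 2 (seek(+0, CUR)): offset=6
After 3 (read(2)): returned 'FP', offset=8
After 4 (seek(-9, END)): offset=16
After 5 (read(1)): returned '5', offset=17
After 6 (seek(+2, CUR)): offset=19
After 7 (seek(22, SET)): offset=22
After 8 (seek(3, SET)): offset=3
After 9 (read(3)): returned '8HZ', offset=6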